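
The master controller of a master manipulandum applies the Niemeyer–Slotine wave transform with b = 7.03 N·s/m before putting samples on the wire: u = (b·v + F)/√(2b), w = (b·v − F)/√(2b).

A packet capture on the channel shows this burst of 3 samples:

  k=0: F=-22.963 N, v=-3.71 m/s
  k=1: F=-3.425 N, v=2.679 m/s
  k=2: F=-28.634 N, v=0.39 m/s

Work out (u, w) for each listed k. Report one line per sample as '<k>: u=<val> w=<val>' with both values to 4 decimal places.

0: u=-13.0796 w=-0.8316
1: u=4.1093 w=5.9361
2: u=-6.9052 w=8.3676

k=0: b·v=7.03×(-3.71)=-26.0813; √(2b)=3.7497; u=(-26.0813+(-22.963))/3.7497=-13.0796, w=(-26.0813−(-22.963))/3.7497=-0.8316
k=1: b·v=7.03×2.679=18.8334; √(2b)=3.7497; u=(18.8334+(-3.425))/3.7497=4.1093, w=(18.8334−(-3.425))/3.7497=5.9361
k=2: b·v=7.03×0.39=2.7417; √(2b)=3.7497; u=(2.7417+(-28.634))/3.7497=-6.9052, w=(2.7417−(-28.634))/3.7497=8.3676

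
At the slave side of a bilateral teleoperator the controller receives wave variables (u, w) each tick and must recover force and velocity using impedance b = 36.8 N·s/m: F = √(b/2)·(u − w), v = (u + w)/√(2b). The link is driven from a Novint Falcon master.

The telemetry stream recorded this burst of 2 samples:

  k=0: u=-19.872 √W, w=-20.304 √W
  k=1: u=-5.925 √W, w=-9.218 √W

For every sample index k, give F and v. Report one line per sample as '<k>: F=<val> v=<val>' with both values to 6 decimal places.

0: F=1.853074 v=-4.683039
1: F=14.125396 v=-1.765115

k=0: u−w=0.432000, u+w=-40.176000; √(b/2)=4.289522, √(2b)=8.579044; F=4.289522×0.432=1.853074, v=-40.176000/8.579044=-4.683039
k=1: u−w=3.293000, u+w=-15.143000; √(b/2)=4.289522, √(2b)=8.579044; F=4.289522×3.293=14.125396, v=-15.143000/8.579044=-1.765115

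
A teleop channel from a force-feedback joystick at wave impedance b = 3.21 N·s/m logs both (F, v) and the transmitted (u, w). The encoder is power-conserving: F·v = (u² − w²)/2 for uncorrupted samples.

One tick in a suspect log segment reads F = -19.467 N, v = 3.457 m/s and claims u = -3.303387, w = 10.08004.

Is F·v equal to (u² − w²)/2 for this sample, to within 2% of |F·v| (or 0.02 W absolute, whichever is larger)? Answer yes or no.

F·v = (-19.467)×3.457 = -67.297419 W.
(u² − w²)/2 = (10.912366 − 101.607206)/2 = -45.347420 W.
|Δ| = 21.949999;  2% of max(1, |F·v|) = 1.345948.

no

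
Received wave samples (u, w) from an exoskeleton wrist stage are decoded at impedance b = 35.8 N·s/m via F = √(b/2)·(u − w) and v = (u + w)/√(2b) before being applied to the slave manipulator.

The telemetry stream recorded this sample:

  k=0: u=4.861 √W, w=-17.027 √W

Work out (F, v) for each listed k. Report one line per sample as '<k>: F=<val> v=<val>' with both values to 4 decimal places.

0: F=92.6046 v=-1.4378

k=0: u−w=21.8880, u+w=-12.1660; √(b/2)=4.2308, √(2b)=8.4617; F=4.2308×21.888=92.6046, v=-12.1660/8.4617=-1.4378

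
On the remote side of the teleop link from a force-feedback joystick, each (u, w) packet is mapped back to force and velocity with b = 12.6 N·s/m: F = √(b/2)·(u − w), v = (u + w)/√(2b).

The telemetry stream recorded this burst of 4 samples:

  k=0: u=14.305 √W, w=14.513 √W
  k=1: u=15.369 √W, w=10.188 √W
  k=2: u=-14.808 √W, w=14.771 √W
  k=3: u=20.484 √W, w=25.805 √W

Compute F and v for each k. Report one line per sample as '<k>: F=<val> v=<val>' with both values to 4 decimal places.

0: F=-0.5221 v=5.7407
1: F=13.0042 v=5.0911
2: F=-74.2427 v=-0.0074
3: F=-13.3556 v=9.2210

k=0: u−w=-0.2080, u+w=28.8180; √(b/2)=2.5100, √(2b)=5.0200; F=2.5100×(-0.208)=-0.5221, v=28.8180/5.0200=5.7407
k=1: u−w=5.1810, u+w=25.5570; √(b/2)=2.5100, √(2b)=5.0200; F=2.5100×5.181=13.0042, v=25.5570/5.0200=5.0911
k=2: u−w=-29.5790, u+w=-0.0370; √(b/2)=2.5100, √(2b)=5.0200; F=2.5100×(-29.579)=-74.2427, v=-0.0370/5.0200=-0.0074
k=3: u−w=-5.3210, u+w=46.2890; √(b/2)=2.5100, √(2b)=5.0200; F=2.5100×(-5.321)=-13.3556, v=46.2890/5.0200=9.2210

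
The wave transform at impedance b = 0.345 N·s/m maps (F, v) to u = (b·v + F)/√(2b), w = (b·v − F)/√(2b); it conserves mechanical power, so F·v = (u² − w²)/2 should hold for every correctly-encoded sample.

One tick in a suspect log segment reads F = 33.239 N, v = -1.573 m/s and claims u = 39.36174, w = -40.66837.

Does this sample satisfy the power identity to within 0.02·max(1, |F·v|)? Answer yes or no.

F·v = 33.239×(-1.573) = -52.2849 W.
(u² − w²)/2 = (1549.3466 − 1653.9163)/2 = -52.2849 W.
|Δ| = 0.0001;  2% of max(1, |F·v|) = 1.0457.

yes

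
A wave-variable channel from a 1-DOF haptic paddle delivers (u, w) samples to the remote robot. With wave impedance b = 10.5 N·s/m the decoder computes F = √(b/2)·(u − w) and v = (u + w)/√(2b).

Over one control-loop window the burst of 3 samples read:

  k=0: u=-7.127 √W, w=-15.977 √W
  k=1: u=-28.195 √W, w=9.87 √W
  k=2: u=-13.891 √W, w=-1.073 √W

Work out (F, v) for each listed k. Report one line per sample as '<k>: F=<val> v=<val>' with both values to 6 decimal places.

k=0: u−w=8.850000, u+w=-23.104000; √(b/2)=2.291288, √(2b)=4.582576; F=2.291288×8.85=20.277897, v=-23.104000/4.582576=-5.041706
k=1: u−w=-38.065000, u+w=-18.325000; √(b/2)=2.291288, √(2b)=4.582576; F=2.291288×(-38.065)=-87.217872, v=-18.325000/4.582576=-3.998843
k=2: u−w=-12.818000, u+w=-14.964000; √(b/2)=2.291288, √(2b)=4.582576; F=2.291288×(-12.818)=-29.369728, v=-14.964000/4.582576=-3.265413

0: F=20.277897 v=-5.041706
1: F=-87.217872 v=-3.998843
2: F=-29.369728 v=-3.265413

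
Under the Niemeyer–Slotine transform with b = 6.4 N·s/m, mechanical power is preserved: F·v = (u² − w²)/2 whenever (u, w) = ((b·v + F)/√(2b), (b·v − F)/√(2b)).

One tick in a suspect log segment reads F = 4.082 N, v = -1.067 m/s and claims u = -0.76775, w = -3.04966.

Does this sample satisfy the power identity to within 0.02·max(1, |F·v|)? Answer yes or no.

yes

F·v = 4.082×(-1.067) = -4.35549 W.
(u² − w²)/2 = (0.58944 − 9.30043)/2 = -4.35549 W.
|Δ| = 0.00000;  2% of max(1, |F·v|) = 0.08711.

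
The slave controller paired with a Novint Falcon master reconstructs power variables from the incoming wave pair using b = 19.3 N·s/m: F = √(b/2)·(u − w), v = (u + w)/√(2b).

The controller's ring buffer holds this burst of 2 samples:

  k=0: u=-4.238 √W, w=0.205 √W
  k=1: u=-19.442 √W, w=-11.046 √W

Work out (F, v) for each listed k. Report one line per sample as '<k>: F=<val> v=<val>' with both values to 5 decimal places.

k=0: u−w=-4.44300, u+w=-4.03300; √(b/2)=3.10644, √(2b)=6.21289; F=3.10644×(-4.443)=-13.80193, v=-4.03300/6.21289=-0.64913
k=1: u−w=-8.39600, u+w=-30.48800; √(b/2)=3.10644, √(2b)=6.21289; F=3.10644×(-8.396)=-26.08171, v=-30.48800/6.21289=-4.90722

0: F=-13.80193 v=-0.64913
1: F=-26.08171 v=-4.90722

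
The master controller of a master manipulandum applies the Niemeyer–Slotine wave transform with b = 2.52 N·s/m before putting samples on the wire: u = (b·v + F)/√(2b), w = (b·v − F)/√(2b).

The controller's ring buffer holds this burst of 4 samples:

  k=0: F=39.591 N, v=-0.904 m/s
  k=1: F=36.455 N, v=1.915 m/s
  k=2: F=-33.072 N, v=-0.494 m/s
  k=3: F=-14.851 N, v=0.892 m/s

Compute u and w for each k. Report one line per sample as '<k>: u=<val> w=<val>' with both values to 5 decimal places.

k=0: b·v=2.52×(-0.904)=-2.27808; √(2b)=2.24499; u=(-2.27808+39.591)/2.24499=16.62050, w=(-2.27808−39.591)/2.24499=-18.64997
k=1: b·v=2.52×1.915=4.82580; √(2b)=2.24499; u=(4.82580+36.455)/2.24499=18.38793, w=(4.82580−36.455)/2.24499=-14.08877
k=2: b·v=2.52×(-0.494)=-1.24488; √(2b)=2.24499; u=(-1.24488+(-33.072))/2.24499=-15.28595, w=(-1.24488−(-33.072))/2.24499=14.17693
k=3: b·v=2.52×0.892=2.24784; √(2b)=2.24499; u=(2.24784+(-14.851))/2.24499=-5.61389, w=(2.24784−(-14.851))/2.24499=7.61643

0: u=16.62050 w=-18.64997
1: u=18.38793 w=-14.08877
2: u=-15.28595 w=14.17693
3: u=-5.61389 w=7.61643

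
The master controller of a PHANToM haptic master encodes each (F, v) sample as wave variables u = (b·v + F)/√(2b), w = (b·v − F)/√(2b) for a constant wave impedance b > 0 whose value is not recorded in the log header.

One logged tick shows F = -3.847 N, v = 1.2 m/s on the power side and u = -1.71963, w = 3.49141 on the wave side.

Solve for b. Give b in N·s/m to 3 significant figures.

u + w = 1.7718;  u + w = √(2b)·v, so √(2b) = 1.7718/1.2 = 1.4765.
b = (√(2b))²/2 = 2.1800/2 = 1.0900.
(Check via u − w = 2F/√(2b): u − w = -5.2110, 2F/√(2b) = -5.2110.)

b = 1.09 N·s/m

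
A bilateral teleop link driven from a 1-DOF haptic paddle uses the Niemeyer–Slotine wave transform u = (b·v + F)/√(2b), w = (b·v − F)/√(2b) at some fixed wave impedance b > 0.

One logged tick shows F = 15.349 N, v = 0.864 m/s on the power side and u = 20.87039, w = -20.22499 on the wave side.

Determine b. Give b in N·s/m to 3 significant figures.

u + w = 0.6454;  u + w = √(2b)·v, so √(2b) = 0.6454/0.864 = 0.7470.
b = (√(2b))²/2 = 0.5580/2 = 0.2790.
(Check via u − w = 2F/√(2b): u − w = 41.0954, 2F/√(2b) = 41.0956.)

b = 0.279 N·s/m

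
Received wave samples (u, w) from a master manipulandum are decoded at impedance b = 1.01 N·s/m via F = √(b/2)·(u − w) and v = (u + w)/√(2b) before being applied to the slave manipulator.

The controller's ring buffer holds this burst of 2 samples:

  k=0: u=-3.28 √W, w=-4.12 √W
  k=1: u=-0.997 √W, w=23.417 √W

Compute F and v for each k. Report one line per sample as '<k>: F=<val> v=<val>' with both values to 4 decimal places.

0: F=0.5969 v=-5.2066
1: F=-17.3494 v=15.7747

k=0: u−w=0.8400, u+w=-7.4000; √(b/2)=0.7106, √(2b)=1.4213; F=0.7106×0.84=0.5969, v=-7.4000/1.4213=-5.2066
k=1: u−w=-24.4140, u+w=22.4200; √(b/2)=0.7106, √(2b)=1.4213; F=0.7106×(-24.414)=-17.3494, v=22.4200/1.4213=15.7747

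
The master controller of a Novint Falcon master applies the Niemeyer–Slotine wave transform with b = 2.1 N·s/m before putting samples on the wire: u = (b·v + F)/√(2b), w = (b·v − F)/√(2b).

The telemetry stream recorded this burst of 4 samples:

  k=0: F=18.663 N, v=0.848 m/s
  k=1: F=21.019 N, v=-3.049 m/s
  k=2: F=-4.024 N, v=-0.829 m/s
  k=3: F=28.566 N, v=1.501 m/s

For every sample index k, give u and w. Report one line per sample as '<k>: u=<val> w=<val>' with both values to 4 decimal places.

k=0: b·v=2.1×0.848=1.7808; √(2b)=2.0494; u=(1.7808+18.663)/2.0494=9.9756, w=(1.7808−18.663)/2.0494=-8.2377
k=1: b·v=2.1×(-3.049)=-6.4029; √(2b)=2.0494; u=(-6.4029+21.019)/2.0494=7.1319, w=(-6.4029−21.019)/2.0494=-13.3805
k=2: b·v=2.1×(-0.829)=-1.7409; √(2b)=2.0494; u=(-1.7409+(-4.024))/2.0494=-2.8130, w=(-1.7409−(-4.024))/2.0494=1.1140
k=3: b·v=2.1×1.501=3.1521; √(2b)=2.0494; u=(3.1521+28.566)/2.0494=15.4768, w=(3.1521−28.566)/2.0494=-12.4007

0: u=9.9756 w=-8.2377
1: u=7.1319 w=-13.3805
2: u=-2.8130 w=1.1140
3: u=15.4768 w=-12.4007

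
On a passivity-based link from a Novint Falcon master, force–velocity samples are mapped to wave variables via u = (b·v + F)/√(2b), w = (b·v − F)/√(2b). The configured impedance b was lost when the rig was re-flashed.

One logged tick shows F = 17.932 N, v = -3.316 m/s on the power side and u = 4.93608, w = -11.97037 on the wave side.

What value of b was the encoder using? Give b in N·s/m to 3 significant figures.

u + w = -7.03429;  u + w = √(2b)·v, so √(2b) = -7.03429/(-3.316) = 2.12132.
b = (√(2b))²/2 = 4.49999/2 = 2.24999.
(Check via u − w = 2F/√(2b): u − w = 16.90645, 2F/√(2b) = 16.90647.)

b = 2.25 N·s/m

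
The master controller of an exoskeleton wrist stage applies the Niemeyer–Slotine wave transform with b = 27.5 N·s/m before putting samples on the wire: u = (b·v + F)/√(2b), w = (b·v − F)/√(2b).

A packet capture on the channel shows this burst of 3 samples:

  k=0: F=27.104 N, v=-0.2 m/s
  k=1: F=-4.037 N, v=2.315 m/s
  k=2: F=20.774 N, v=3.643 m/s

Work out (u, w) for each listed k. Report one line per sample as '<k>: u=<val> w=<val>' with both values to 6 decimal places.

k=0: b·v=27.5×(-0.2)=-5.500000; √(2b)=7.416198; u=(-5.500000+27.104)/7.416198=2.913083, w=(-5.500000−27.104)/7.416198=-4.396322
k=1: b·v=27.5×2.315=63.662500; √(2b)=7.416198; u=(63.662500+(-4.037))/7.416198=8.039901, w=(63.662500−(-4.037))/7.416198=9.128599
k=2: b·v=27.5×3.643=100.182500; √(2b)=7.416198; u=(100.182500+20.774)/7.416198=16.309771, w=(100.182500−20.774)/7.416198=10.707440

0: u=2.913083 w=-4.396322
1: u=8.039901 w=9.128599
2: u=16.309771 w=10.707440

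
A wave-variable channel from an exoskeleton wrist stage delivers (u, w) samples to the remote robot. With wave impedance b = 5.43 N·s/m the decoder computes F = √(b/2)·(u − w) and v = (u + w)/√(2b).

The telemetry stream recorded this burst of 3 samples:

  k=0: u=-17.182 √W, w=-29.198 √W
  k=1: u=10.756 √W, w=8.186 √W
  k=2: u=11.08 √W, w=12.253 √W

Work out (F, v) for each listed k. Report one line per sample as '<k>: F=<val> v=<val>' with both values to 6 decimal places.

k=0: u−w=12.016000, u+w=-46.380000; √(b/2)=1.647726, √(2b)=3.295451; F=1.647726×12.016=19.799072, v=-46.380000/3.295451=-14.073944
k=1: u−w=2.570000, u+w=18.942000; √(b/2)=1.647726, √(2b)=3.295451; F=1.647726×2.57=4.234655, v=18.942000/3.295451=5.747923
k=2: u−w=-1.173000, u+w=23.333000; √(b/2)=1.647726, √(2b)=3.295451; F=1.647726×(-1.173)=-1.932782, v=23.333000/3.295451=7.080365

0: F=19.799072 v=-14.073944
1: F=4.234655 v=5.747923
2: F=-1.932782 v=7.080365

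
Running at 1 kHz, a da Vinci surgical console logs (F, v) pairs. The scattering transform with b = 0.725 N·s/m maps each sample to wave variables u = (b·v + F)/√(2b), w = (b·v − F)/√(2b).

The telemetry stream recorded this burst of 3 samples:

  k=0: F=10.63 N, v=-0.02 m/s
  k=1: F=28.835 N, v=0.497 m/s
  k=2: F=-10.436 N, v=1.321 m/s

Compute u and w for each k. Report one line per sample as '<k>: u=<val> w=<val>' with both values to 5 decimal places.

k=0: b·v=0.725×(-0.02)=-0.01450; √(2b)=1.20416; u=(-0.01450+10.63)/1.20416=8.81569, w=(-0.01450−10.63)/1.20416=-8.83978
k=1: b·v=0.725×0.497=0.36033; √(2b)=1.20416; u=(0.36033+28.835)/1.20416=24.24540, w=(0.36033−28.835)/1.20416=-23.64693
k=2: b·v=0.725×1.321=0.95772; √(2b)=1.20416; u=(0.95772+(-10.436))/1.20416=-7.87128, w=(0.95772−(-10.436))/1.20416=9.46197

0: u=8.81569 w=-8.83978
1: u=24.24540 w=-23.64693
2: u=-7.87128 w=9.46197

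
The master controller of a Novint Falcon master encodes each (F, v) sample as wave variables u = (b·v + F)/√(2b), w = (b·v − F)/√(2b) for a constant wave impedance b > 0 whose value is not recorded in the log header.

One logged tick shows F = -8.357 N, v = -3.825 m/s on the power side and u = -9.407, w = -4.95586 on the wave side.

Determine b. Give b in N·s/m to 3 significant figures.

u + w = -14.36286;  u + w = √(2b)·v, so √(2b) = -14.36286/(-3.825) = 3.75500.
b = (√(2b))²/2 = 14.10000/2 = 7.05000.
(Check via u − w = 2F/√(2b): u − w = -4.45114, 2F/√(2b) = -4.45114.)

b = 7.05 N·s/m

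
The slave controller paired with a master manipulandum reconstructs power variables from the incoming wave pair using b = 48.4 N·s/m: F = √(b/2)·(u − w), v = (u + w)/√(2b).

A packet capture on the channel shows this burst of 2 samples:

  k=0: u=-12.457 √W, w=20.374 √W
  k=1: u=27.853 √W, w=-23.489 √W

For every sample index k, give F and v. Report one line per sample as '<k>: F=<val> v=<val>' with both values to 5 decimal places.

k=0: u−w=-32.83100, u+w=7.91700; √(b/2)=4.91935, √(2b)=9.83870; F=4.91935×(-32.831)=-161.50717, v=7.91700/9.83870=0.80468
k=1: u−w=51.34200, u+w=4.36400; √(b/2)=4.91935, √(2b)=9.83870; F=4.91935×51.342=252.56924, v=4.36400/9.83870=0.44355

0: F=-161.50717 v=0.80468
1: F=252.56924 v=0.44355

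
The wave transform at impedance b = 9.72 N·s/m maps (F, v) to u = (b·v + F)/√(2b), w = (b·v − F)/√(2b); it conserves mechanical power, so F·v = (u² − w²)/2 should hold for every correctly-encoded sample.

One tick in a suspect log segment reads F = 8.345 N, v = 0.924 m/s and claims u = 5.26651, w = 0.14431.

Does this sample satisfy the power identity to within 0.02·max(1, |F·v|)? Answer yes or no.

F·v = 8.345×0.924 = 7.7108 W.
(u² − w²)/2 = (27.7361 − 0.0208)/2 = 13.8577 W.
|Δ| = 6.1469;  2% of max(1, |F·v|) = 0.1542.

no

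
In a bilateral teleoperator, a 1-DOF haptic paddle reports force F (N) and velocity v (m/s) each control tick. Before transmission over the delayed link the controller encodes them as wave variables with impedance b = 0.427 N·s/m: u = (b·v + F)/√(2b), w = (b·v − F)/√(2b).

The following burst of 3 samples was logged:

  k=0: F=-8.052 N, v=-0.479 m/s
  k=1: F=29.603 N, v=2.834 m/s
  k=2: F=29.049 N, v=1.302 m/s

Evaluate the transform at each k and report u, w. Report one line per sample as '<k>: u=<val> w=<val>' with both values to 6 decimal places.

k=0: b·v=0.427×(-0.479)=-0.204533; √(2b)=0.924121; u=(-0.204533+(-8.052))/0.924121=-8.934470, w=(-0.204533−(-8.052))/0.924121=8.491816
k=1: b·v=0.427×2.834=1.210118; √(2b)=0.924121; u=(1.210118+29.603)/0.924121=33.343157, w=(1.210118−29.603)/0.924121=-30.724197
k=2: b·v=0.427×1.302=0.555954; √(2b)=0.924121; u=(0.555954+29.049)/0.924121=32.035791, w=(0.555954−29.049)/0.924121=-30.832585

0: u=-8.934470 w=8.491816
1: u=33.343157 w=-30.724197
2: u=32.035791 w=-30.832585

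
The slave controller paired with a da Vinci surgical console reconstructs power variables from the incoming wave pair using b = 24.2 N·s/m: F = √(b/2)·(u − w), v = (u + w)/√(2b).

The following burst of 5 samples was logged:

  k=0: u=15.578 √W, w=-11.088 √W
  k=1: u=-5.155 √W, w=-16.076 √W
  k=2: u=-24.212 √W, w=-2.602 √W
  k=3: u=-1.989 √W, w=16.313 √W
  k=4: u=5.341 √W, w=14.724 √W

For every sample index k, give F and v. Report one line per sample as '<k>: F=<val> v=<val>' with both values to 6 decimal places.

k=0: u−w=26.666000, u+w=4.490000; √(b/2)=3.478505, √(2b)=6.957011; F=3.478505×26.666=92.757826, v=4.490000/6.957011=0.645392
k=1: u−w=10.921000, u+w=-21.231000; √(b/2)=3.478505, √(2b)=6.957011; F=3.478505×10.921=37.988758, v=-21.231000/6.957011=-3.051742
k=2: u−w=-21.610000, u+w=-26.814000; √(b/2)=3.478505, √(2b)=6.957011; F=3.478505×(-21.61)=-75.170502, v=-26.814000/6.957011=-3.854242
k=3: u−w=-18.302000, u+w=14.324000; √(b/2)=3.478505, √(2b)=6.957011; F=3.478505×(-18.302)=-63.663606, v=14.324000/6.957011=2.058930
k=4: u−w=-9.383000, u+w=20.065000; √(b/2)=3.478505, √(2b)=6.957011; F=3.478505×(-9.383)=-32.638816, v=20.065000/6.957011=2.884141

0: F=92.757826 v=0.645392
1: F=37.988758 v=-3.051742
2: F=-75.170502 v=-3.854242
3: F=-63.663606 v=2.058930
4: F=-32.638816 v=2.884141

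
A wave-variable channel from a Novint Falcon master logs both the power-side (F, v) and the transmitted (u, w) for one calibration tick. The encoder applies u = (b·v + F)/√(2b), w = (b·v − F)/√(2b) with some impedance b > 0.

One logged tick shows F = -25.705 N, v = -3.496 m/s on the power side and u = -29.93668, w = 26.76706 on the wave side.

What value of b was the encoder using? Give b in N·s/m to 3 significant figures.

b = 0.411 N·s/m

u + w = -3.1696;  u + w = √(2b)·v, so √(2b) = -3.1696/(-3.496) = 0.9066.
b = (√(2b))²/2 = 0.8220/2 = 0.4110.
(Check via u − w = 2F/√(2b): u − w = -56.7037, 2F/√(2b) = -56.7038.)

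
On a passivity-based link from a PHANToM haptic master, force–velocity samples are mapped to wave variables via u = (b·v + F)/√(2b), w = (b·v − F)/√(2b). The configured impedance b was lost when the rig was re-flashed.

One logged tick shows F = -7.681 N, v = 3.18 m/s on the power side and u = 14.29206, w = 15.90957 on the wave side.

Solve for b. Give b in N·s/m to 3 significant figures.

u + w = 30.2016;  u + w = √(2b)·v, so √(2b) = 30.2016/3.18 = 9.4974.
b = (√(2b))²/2 = 90.2000/2 = 45.1000.
(Check via u − w = 2F/√(2b): u − w = -1.6175, 2F/√(2b) = -1.6175.)

b = 45.1 N·s/m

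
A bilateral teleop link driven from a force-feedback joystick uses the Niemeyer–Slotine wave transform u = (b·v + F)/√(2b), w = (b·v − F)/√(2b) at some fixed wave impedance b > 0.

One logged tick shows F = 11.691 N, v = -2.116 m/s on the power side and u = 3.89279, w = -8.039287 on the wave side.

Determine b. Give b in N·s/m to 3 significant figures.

b = 1.92 N·s/m

u + w = -4.146497;  u + w = √(2b)·v, so √(2b) = -4.146497/(-2.116) = 1.959592.
b = (√(2b))²/2 = 3.840001/2 = 1.920001.
(Check via u − w = 2F/√(2b): u − w = 11.932077, 2F/√(2b) = 11.932075.)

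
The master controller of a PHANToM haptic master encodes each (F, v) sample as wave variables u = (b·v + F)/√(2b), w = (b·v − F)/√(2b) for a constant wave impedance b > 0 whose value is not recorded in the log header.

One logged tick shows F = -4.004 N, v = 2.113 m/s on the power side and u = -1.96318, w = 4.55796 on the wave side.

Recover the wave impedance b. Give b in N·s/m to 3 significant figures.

u + w = 2.5948;  u + w = √(2b)·v, so √(2b) = 2.5948/2.113 = 1.2280.
b = (√(2b))²/2 = 1.5080/2 = 0.7540.
(Check via u − w = 2F/√(2b): u − w = -6.5211, 2F/√(2b) = -6.5211.)

b = 0.754 N·s/m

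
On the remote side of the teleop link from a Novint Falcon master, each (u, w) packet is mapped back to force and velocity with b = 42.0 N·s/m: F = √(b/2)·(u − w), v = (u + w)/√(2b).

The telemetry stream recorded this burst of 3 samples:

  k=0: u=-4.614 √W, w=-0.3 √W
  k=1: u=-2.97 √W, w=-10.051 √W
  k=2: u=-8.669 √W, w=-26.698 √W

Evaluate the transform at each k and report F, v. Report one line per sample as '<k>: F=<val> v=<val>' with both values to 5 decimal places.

k=0: u−w=-4.31400, u+w=-4.91400; √(b/2)=4.58258, √(2b)=9.16515; F=4.58258×(-4.314)=-19.76923, v=-4.91400/9.16515=-0.53616
k=1: u−w=7.08100, u+w=-13.02100; √(b/2)=4.58258, √(2b)=9.16515; F=4.58258×7.081=32.44922, v=-13.02100/9.16515=-1.42071
k=2: u−w=18.02900, u+w=-35.36700; √(b/2)=4.58258, √(2b)=9.16515; F=4.58258×18.029=82.61926, v=-35.36700/9.16515=-3.85886

0: F=-19.76923 v=-0.53616
1: F=32.44922 v=-1.42071
2: F=82.61926 v=-3.85886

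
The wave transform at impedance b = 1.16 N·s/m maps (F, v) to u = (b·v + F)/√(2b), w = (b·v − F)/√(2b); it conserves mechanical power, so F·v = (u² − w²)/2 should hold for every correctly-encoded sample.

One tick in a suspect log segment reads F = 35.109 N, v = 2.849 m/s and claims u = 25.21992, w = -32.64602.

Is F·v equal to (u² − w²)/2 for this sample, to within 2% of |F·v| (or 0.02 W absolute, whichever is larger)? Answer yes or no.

F·v = 35.109×2.849 = 100.02554 W.
(u² − w²)/2 = (636.04436 − 1065.76262)/2 = -214.85913 W.
|Δ| = 314.88467;  2% of max(1, |F·v|) = 2.00051.

no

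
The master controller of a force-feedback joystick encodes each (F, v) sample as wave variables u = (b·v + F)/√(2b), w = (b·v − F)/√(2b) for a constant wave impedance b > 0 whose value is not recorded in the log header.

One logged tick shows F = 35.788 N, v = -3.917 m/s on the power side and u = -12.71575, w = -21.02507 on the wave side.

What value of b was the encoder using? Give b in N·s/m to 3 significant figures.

u + w = -33.7408;  u + w = √(2b)·v, so √(2b) = -33.7408/(-3.917) = 8.6139.
b = (√(2b))²/2 = 74.2000/2 = 37.1000.
(Check via u − w = 2F/√(2b): u − w = 8.3093, 2F/√(2b) = 8.3093.)

b = 37.1 N·s/m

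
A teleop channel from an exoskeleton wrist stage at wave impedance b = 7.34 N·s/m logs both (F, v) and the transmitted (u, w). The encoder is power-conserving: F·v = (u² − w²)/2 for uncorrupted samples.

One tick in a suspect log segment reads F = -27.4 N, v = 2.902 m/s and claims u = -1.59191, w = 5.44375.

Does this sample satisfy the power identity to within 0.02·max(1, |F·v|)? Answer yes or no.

F·v = (-27.4)×2.902 = -79.5148 W.
(u² − w²)/2 = (2.5342 − 29.6344)/2 = -13.5501 W.
|Δ| = 65.9647;  2% of max(1, |F·v|) = 1.5903.

no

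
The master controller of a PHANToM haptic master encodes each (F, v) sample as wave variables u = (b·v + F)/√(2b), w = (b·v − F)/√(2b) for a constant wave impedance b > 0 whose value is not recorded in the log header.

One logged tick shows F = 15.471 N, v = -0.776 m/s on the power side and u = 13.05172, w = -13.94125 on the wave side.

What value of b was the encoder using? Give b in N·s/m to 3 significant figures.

b = 0.657 N·s/m

u + w = -0.8895;  u + w = √(2b)·v, so √(2b) = -0.8895/(-0.776) = 1.1463.
b = (√(2b))²/2 = 1.3140/2 = 0.6570.
(Check via u − w = 2F/√(2b): u − w = 26.9930, 2F/√(2b) = 26.9929.)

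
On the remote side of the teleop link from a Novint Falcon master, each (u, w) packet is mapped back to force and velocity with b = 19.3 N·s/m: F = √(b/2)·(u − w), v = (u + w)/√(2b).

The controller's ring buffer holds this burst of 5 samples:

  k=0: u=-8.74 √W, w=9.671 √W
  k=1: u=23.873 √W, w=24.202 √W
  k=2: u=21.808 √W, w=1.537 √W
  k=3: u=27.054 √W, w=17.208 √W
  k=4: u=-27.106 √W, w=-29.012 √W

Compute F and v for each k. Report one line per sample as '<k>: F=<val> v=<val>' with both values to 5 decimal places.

k=0: u−w=-18.41100, u+w=0.93100; √(b/2)=3.10644, √(2b)=6.21289; F=3.10644×(-18.411)=-57.19276, v=0.93100/6.21289=0.14985
k=1: u−w=-0.32900, u+w=48.07500; √(b/2)=3.10644, √(2b)=6.21289; F=3.10644×(-0.329)=-1.02202, v=48.07500/6.21289=7.73795
k=2: u−w=20.27100, u+w=23.34500; √(b/2)=3.10644, √(2b)=6.21289; F=3.10644×20.271=62.97074, v=23.34500/6.21289=3.75751
k=3: u−w=9.84600, u+w=44.26200; √(b/2)=3.10644, √(2b)=6.21289; F=3.10644×9.846=30.58606, v=44.26200/6.21289=7.12422
k=4: u−w=1.90600, u+w=-56.11800; √(b/2)=3.10644, √(2b)=6.21289; F=3.10644×1.906=5.92088, v=-56.11800/6.21289=-9.03251

0: F=-57.19276 v=0.14985
1: F=-1.02202 v=7.73795
2: F=62.97074 v=3.75751
3: F=30.58606 v=7.12422
4: F=5.92088 v=-9.03251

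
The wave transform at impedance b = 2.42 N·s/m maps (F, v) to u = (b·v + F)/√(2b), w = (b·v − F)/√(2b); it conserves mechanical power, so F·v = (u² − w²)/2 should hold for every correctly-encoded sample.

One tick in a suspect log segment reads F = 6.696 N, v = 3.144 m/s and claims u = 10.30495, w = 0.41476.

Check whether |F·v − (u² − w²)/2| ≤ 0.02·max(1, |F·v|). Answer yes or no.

no

F·v = 6.696×3.144 = 21.0522 W.
(u² − w²)/2 = (106.1920 − 0.1720)/2 = 53.0100 W.
|Δ| = 31.9578;  2% of max(1, |F·v|) = 0.4210.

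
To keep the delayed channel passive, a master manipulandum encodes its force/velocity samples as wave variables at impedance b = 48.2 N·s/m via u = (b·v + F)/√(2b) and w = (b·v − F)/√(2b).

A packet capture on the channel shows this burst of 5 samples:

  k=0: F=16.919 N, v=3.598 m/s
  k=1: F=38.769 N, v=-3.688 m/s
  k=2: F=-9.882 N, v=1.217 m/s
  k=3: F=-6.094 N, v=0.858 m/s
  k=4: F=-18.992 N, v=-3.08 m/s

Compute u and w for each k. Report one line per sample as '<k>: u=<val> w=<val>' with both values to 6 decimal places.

0: u=19.386414 w=15.940010
1: u=-14.156411 w=-22.053664
2: u=4.967983 w=6.980949
3: u=3.591398 w=4.832747
4: u=-17.054596 w=-13.185922

k=0: b·v=48.2×3.598=173.423600; √(2b)=9.818350; u=(173.423600+16.919)/9.818350=19.386414, w=(173.423600−16.919)/9.818350=15.940010
k=1: b·v=48.2×(-3.688)=-177.761600; √(2b)=9.818350; u=(-177.761600+38.769)/9.818350=-14.156411, w=(-177.761600−38.769)/9.818350=-22.053664
k=2: b·v=48.2×1.217=58.659400; √(2b)=9.818350; u=(58.659400+(-9.882))/9.818350=4.967983, w=(58.659400−(-9.882))/9.818350=6.980949
k=3: b·v=48.2×0.858=41.355600; √(2b)=9.818350; u=(41.355600+(-6.094))/9.818350=3.591398, w=(41.355600−(-6.094))/9.818350=4.832747
k=4: b·v=48.2×(-3.08)=-148.456000; √(2b)=9.818350; u=(-148.456000+(-18.992))/9.818350=-17.054596, w=(-148.456000−(-18.992))/9.818350=-13.185922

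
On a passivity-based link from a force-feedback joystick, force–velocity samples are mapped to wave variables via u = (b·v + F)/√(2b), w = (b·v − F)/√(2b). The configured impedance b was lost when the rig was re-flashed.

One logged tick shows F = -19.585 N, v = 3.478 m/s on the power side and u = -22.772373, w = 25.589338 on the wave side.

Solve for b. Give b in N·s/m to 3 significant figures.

u + w = 2.816965;  u + w = √(2b)·v, so √(2b) = 2.816965/3.478 = 0.809938.
b = (√(2b))²/2 = 0.656000/2 = 0.328000.
(Check via u − w = 2F/√(2b): u − w = -48.361711, 2F/√(2b) = -48.361716.)

b = 0.328 N·s/m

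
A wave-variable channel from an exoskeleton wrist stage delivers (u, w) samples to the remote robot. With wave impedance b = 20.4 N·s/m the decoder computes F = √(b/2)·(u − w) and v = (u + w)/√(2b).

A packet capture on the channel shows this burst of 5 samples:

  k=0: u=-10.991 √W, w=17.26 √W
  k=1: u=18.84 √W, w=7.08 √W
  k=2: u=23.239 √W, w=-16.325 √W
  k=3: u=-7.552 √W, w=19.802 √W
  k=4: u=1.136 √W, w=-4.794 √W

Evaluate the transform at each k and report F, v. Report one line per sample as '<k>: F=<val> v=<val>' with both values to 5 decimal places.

0: F=-90.22646 v=0.98145
1: F=37.55843 v=4.05793
2: F=126.35728 v=1.08243
3: F=-87.36167 v=1.91781
4: F=18.93890 v=-0.57268

k=0: u−w=-28.25100, u+w=6.26900; √(b/2)=3.19374, √(2b)=6.38749; F=3.19374×(-28.251)=-90.22646, v=6.26900/6.38749=0.98145
k=1: u−w=11.76000, u+w=25.92000; √(b/2)=3.19374, √(2b)=6.38749; F=3.19374×11.76=37.55843, v=25.92000/6.38749=4.05793
k=2: u−w=39.56400, u+w=6.91400; √(b/2)=3.19374, √(2b)=6.38749; F=3.19374×39.564=126.35728, v=6.91400/6.38749=1.08243
k=3: u−w=-27.35400, u+w=12.25000; √(b/2)=3.19374, √(2b)=6.38749; F=3.19374×(-27.354)=-87.36167, v=12.25000/6.38749=1.91781
k=4: u−w=5.93000, u+w=-3.65800; √(b/2)=3.19374, √(2b)=6.38749; F=3.19374×5.93=18.93890, v=-3.65800/6.38749=-0.57268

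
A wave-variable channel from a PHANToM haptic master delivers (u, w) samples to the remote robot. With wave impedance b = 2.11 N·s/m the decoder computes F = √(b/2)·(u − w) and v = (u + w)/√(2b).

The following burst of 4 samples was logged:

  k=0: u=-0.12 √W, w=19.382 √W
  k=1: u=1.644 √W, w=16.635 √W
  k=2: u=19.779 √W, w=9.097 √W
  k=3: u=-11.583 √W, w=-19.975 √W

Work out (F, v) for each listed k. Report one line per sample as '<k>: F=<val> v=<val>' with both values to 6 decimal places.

k=0: u−w=-19.502000, u+w=19.262000; √(b/2)=1.027132, √(2b)=2.054264; F=1.027132×(-19.502)=-20.031127, v=19.262000/2.054264=9.376595
k=1: u−w=-14.991000, u+w=18.279000; √(b/2)=1.027132, √(2b)=2.054264; F=1.027132×(-14.991)=-15.397735, v=18.279000/2.054264=8.898078
k=2: u−w=10.682000, u+w=28.876000; √(b/2)=1.027132, √(2b)=2.054264; F=1.027132×10.682=10.971823, v=28.876000/2.054264=14.056617
k=3: u−w=8.392000, u+w=-31.558000; √(b/2)=1.027132, √(2b)=2.054264; F=1.027132×8.392=8.619691, v=-31.558000/2.054264=-15.362194

0: F=-20.031127 v=9.376595
1: F=-15.397735 v=8.898078
2: F=10.971823 v=14.056617
3: F=8.619691 v=-15.362194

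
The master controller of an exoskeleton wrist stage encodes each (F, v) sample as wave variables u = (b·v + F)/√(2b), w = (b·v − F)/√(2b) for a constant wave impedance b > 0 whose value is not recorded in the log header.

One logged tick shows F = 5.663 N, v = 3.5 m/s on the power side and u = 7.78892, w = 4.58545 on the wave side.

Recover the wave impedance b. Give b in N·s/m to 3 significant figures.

b = 6.25 N·s/m

u + w = 12.37437;  u + w = √(2b)·v, so √(2b) = 12.37437/3.5 = 3.53553.
b = (√(2b))²/2 = 12.50000/2 = 6.25000.
(Check via u − w = 2F/√(2b): u − w = 3.20347, 2F/√(2b) = 3.20348.)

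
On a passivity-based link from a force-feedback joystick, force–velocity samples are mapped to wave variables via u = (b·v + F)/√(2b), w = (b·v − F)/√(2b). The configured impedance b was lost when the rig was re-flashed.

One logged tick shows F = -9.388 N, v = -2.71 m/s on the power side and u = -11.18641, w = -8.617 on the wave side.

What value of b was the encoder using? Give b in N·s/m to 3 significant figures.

u + w = -19.80341;  u + w = √(2b)·v, so √(2b) = -19.80341/(-2.71) = 7.30753.
b = (√(2b))²/2 = 53.40001/2 = 26.70001.
(Check via u − w = 2F/√(2b): u − w = -2.56941, 2F/√(2b) = -2.56940.)

b = 26.7 N·s/m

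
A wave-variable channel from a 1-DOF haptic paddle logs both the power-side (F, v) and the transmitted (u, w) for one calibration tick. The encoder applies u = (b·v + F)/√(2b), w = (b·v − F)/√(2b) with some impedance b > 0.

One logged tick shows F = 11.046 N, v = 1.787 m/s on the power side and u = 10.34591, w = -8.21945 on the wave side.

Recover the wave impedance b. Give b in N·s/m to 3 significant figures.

b = 0.708 N·s/m

u + w = 2.12646;  u + w = √(2b)·v, so √(2b) = 2.12646/1.787 = 1.18996.
b = (√(2b))²/2 = 1.41601/2 = 0.70800.
(Check via u − w = 2F/√(2b): u − w = 18.56536, 2F/√(2b) = 18.56532.)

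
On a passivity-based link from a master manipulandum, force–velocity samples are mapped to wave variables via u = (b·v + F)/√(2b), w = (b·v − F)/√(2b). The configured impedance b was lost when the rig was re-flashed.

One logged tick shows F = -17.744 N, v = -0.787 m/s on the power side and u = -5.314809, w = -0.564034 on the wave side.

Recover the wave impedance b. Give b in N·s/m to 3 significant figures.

b = 27.9 N·s/m

u + w = -5.878843;  u + w = √(2b)·v, so √(2b) = -5.878843/(-0.787) = 7.469940.
b = (√(2b))²/2 = 55.800008/2 = 27.900004.
(Check via u − w = 2F/√(2b): u − w = -4.750775, 2F/√(2b) = -4.750774.)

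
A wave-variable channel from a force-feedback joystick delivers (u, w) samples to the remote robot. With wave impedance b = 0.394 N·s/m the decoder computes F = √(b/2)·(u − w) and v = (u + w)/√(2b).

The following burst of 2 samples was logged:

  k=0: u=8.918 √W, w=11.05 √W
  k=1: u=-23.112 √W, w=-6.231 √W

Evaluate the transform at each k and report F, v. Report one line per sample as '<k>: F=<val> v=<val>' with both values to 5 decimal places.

0: F=-0.94628 v=22.49425
1: F=-7.49258 v=-33.05532

k=0: u−w=-2.13200, u+w=19.96800; √(b/2)=0.44385, √(2b)=0.88769; F=0.44385×(-2.132)=-0.94628, v=19.96800/0.88769=22.49425
k=1: u−w=-16.88100, u+w=-29.34300; √(b/2)=0.44385, √(2b)=0.88769; F=0.44385×(-16.881)=-7.49258, v=-29.34300/0.88769=-33.05532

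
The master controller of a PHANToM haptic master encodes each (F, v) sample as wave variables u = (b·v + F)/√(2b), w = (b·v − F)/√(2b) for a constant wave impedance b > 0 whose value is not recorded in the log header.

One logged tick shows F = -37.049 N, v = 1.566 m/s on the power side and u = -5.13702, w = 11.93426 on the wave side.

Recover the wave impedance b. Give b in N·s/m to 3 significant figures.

b = 9.42 N·s/m

u + w = 6.7972;  u + w = √(2b)·v, so √(2b) = 6.7972/1.566 = 4.3405.
b = (√(2b))²/2 = 18.8400/2 = 9.4200.
(Check via u − w = 2F/√(2b): u − w = -17.0713, 2F/√(2b) = -17.0713.)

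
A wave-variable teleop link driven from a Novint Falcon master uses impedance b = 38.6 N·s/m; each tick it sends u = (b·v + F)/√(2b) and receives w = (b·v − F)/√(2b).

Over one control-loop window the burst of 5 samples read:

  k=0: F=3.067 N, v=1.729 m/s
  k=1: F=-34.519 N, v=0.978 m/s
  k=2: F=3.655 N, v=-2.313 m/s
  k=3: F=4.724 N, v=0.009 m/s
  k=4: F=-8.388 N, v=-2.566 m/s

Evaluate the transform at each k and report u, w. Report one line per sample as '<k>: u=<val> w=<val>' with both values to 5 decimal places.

0: u=7.94487 w=7.24674
1: u=0.36782 w=8.22523
2: u=-9.74543 w=-10.57740
3: u=0.57719 w=-0.49811
4: u=-12.22755 w=-10.31823

k=0: b·v=38.6×1.729=66.73940; √(2b)=8.78635; u=(66.73940+3.067)/8.78635=7.94487, w=(66.73940−3.067)/8.78635=7.24674
k=1: b·v=38.6×0.978=37.75080; √(2b)=8.78635; u=(37.75080+(-34.519))/8.78635=0.36782, w=(37.75080−(-34.519))/8.78635=8.22523
k=2: b·v=38.6×(-2.313)=-89.28180; √(2b)=8.78635; u=(-89.28180+3.655)/8.78635=-9.74543, w=(-89.28180−3.655)/8.78635=-10.57740
k=3: b·v=38.6×0.009=0.34740; √(2b)=8.78635; u=(0.34740+4.724)/8.78635=0.57719, w=(0.34740−4.724)/8.78635=-0.49811
k=4: b·v=38.6×(-2.566)=-99.04760; √(2b)=8.78635; u=(-99.04760+(-8.388))/8.78635=-12.22755, w=(-99.04760−(-8.388))/8.78635=-10.31823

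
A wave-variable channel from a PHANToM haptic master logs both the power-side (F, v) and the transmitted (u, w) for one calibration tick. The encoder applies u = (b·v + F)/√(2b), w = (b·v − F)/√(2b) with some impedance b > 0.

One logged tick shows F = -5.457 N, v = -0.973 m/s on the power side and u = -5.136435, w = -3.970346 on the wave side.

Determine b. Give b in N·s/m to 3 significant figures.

u + w = -9.106781;  u + w = √(2b)·v, so √(2b) = -9.106781/(-0.973) = 9.359487.
b = (√(2b))²/2 = 87.600000/2 = 43.800000.
(Check via u − w = 2F/√(2b): u − w = -1.166089, 2F/√(2b) = -1.166090.)

b = 43.8 N·s/m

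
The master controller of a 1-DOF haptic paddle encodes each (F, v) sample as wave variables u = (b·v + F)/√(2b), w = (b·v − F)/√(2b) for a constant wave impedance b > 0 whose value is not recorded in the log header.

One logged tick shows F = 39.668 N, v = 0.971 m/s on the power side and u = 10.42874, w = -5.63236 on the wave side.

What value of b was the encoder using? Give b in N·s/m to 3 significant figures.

b = 12.2 N·s/m

u + w = 4.7964;  u + w = √(2b)·v, so √(2b) = 4.7964/0.971 = 4.9396.
b = (√(2b))²/2 = 24.3999/2 = 12.2000.
(Check via u − w = 2F/√(2b): u − w = 16.0611, 2F/√(2b) = 16.0611.)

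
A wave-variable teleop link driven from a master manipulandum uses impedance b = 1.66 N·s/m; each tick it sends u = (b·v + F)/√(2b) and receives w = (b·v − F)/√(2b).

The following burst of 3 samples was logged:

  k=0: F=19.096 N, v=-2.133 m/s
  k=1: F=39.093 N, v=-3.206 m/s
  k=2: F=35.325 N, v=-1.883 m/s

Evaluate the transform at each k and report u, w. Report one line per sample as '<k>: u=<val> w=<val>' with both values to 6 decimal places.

0: u=8.537036 w=-12.423547
1: u=18.534266 w=-24.375876
2: u=17.671618 w=-21.102607

k=0: b·v=1.66×(-2.133)=-3.540780; √(2b)=1.822087; u=(-3.540780+19.096)/1.822087=8.537036, w=(-3.540780−19.096)/1.822087=-12.423547
k=1: b·v=1.66×(-3.206)=-5.321960; √(2b)=1.822087; u=(-5.321960+39.093)/1.822087=18.534266, w=(-5.321960−39.093)/1.822087=-24.375876
k=2: b·v=1.66×(-1.883)=-3.125780; √(2b)=1.822087; u=(-3.125780+35.325)/1.822087=17.671618, w=(-3.125780−35.325)/1.822087=-21.102607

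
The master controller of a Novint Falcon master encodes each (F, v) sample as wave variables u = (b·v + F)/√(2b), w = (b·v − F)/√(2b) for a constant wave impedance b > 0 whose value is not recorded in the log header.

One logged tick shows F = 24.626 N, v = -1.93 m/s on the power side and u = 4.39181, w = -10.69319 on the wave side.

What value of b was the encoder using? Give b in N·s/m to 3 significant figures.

b = 5.33 N·s/m

u + w = -6.3014;  u + w = √(2b)·v, so √(2b) = -6.3014/(-1.93) = 3.2650.
b = (√(2b))²/2 = 10.6600/2 = 5.3300.
(Check via u − w = 2F/√(2b): u − w = 15.0850, 2F/√(2b) = 15.0850.)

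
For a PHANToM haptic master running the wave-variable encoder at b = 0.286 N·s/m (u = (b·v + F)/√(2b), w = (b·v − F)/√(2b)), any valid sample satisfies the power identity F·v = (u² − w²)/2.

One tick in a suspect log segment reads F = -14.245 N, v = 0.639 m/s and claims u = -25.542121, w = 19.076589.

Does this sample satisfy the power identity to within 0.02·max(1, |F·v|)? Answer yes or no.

F·v = (-14.245)×0.639 = -9.102555 W.
(u² − w²)/2 = (652.399945 − 363.916248)/2 = 144.241849 W.
|Δ| = 153.344404;  2% of max(1, |F·v|) = 0.182051.

no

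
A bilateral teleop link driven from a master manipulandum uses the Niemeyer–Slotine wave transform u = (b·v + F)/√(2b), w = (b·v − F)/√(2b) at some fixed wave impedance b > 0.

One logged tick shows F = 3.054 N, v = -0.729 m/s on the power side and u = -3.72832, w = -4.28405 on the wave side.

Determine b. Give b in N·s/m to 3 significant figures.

u + w = -8.0124;  u + w = √(2b)·v, so √(2b) = -8.0124/(-0.729) = 10.9909.
b = (√(2b))²/2 = 120.8000/2 = 60.4000.
(Check via u − w = 2F/√(2b): u − w = 0.5557, 2F/√(2b) = 0.5557.)

b = 60.4 N·s/m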